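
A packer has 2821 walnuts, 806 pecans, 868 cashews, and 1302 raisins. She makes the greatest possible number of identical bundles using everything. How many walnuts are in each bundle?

91

Number of bundles = gcd(2821, 806, 868, 1302).
2821 = 7 × 13 × 31
806 = 2 × 13 × 31
868 = 2^2 × 7 × 31
1302 = 2 × 3 × 7 × 31
gcd(2821, 806, 868, 1302) = 31.
walnuts per bundle = 2821 / 31 = 91.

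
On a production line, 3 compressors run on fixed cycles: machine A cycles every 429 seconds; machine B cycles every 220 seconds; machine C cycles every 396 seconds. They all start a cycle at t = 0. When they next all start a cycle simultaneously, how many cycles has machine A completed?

60 cycles

They are all back at their starting positions together after one LCM of the periods.
429 = 3 × 11 × 13
220 = 2^2 × 5 × 11
396 = 2^2 × 3^2 × 11
LCM(429, 220, 396) = 2^2 × 3^2 × 5 × 11 × 13 = 25740.
Cycles for period 429: 25740 / 429 = 60.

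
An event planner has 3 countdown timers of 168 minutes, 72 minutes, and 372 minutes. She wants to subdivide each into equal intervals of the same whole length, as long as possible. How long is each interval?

12 minutes

The interval must divide each timer length; the longest such is the gcd.
168 = 2^3 × 3 × 7
72 = 2^3 × 3^2
372 = 2^2 × 3 × 31
gcd(168, 72, 372) = 2^2 × 3 = 12.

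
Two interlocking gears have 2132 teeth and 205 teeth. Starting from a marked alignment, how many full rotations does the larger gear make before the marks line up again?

They are all back at their starting positions together after one LCM of the periods.
2132 = 2^2 × 13 × 41
205 = 5 × 41
LCM(2132, 205) = 2^2 × 5 × 13 × 41 = 10660.
Rotations for period 2132: 10660 / 2132 = 5.

5 rotations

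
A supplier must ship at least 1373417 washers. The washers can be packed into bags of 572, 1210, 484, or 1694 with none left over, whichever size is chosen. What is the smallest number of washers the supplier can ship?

1541540

The number of washers must be a common multiple of 572, 1210, 484, and 1694, so a multiple of their LCM.
572 = 2^2 × 11 × 13
1210 = 2 × 5 × 11^2
484 = 2^2 × 11^2
1694 = 2 × 7 × 11^2
LCM(572, 1210, 484, 1694) = 2^2 × 5 × 7 × 11^2 × 13 = 220220.
Smallest multiple of 220220 that is ≥ 1373417: ⌈1373417/220220⌉ × 220220 = 7 × 220220 = 1541540.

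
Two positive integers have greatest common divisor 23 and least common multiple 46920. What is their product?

For any two positive integers, gcd × lcm = product = 23 × 46920 = 1079160.

1079160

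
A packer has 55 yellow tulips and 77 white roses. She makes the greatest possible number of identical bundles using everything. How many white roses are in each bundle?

7

Number of bundles = gcd(55, 77).
55 = 5 × 11
77 = 7 × 11
gcd(55, 77) = 11.
white roses per bundle = 77 / 11 = 7.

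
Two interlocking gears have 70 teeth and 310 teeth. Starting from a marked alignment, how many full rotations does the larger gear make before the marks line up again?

The first common completion time is the LCM of the periods.
70 = 2 × 5 × 7
310 = 2 × 5 × 31
LCM(70, 310) = 2 × 5 × 7 × 31 = 2170.
Rotations for period 310: 2170 / 310 = 7.

7 rotations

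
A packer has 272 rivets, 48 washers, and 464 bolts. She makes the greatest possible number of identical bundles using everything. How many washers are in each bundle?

Number of bundles = gcd(272, 48, 464).
272 = 2^4 × 17
48 = 2^4 × 3
464 = 2^4 × 29
gcd(272, 48, 464) = 2^4 = 16.
washers per bundle = 48 / 16 = 3.

3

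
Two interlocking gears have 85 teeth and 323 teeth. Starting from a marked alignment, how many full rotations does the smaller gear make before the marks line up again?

All finish a whole number of cycles simultaneously at t = LCM of the periods.
85 = 5 × 17
323 = 17 × 19
LCM(85, 323) = 5 × 17 × 19 = 1615.
Rotations for period 85: 1615 / 85 = 19.

19 rotations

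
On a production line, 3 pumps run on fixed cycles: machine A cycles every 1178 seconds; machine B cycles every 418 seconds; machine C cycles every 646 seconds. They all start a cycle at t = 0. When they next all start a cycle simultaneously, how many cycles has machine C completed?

All finish a whole number of cycles simultaneously at t = LCM of the periods.
1178 = 2 × 19 × 31
418 = 2 × 11 × 19
646 = 2 × 17 × 19
LCM(1178, 418, 646) = 2 × 11 × 17 × 19 × 31 = 220286.
Cycles for period 646: 220286 / 646 = 341.

341 cycles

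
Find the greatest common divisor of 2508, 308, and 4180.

44

2508 = 2^2 × 3 × 11 × 19
308 = 2^2 × 7 × 11
4180 = 2^2 × 5 × 11 × 19
gcd(2508, 308, 4180) = 2^2 × 11 = 44.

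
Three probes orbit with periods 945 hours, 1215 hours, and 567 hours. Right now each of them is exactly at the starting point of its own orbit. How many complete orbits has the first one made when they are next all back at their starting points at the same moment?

They are all back at their starting positions together after one LCM of the periods.
945 = 3^3 × 5 × 7
1215 = 3^5 × 5
567 = 3^4 × 7
LCM(945, 1215, 567) = 3^5 × 5 × 7 = 8505.
Orbits for period 945: 8505 / 945 = 9.

9 orbits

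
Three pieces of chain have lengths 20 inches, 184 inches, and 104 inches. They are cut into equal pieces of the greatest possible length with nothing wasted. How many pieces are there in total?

Piece length = gcd(20, 184, 104).
20 = 2^2 × 5
184 = 2^3 × 23
104 = 2^3 × 13
gcd(20, 184, 104) = 2^2 = 4.
Total pieces = 20/4 + 184/4 + 104/4 = 5 + 46 + 26 = 77.

77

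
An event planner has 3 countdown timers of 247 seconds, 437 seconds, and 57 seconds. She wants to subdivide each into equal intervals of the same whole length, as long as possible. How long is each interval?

The interval must divide each timer length; the longest such is the gcd.
247 = 13 × 19
437 = 19 × 23
57 = 3 × 19
gcd(247, 437, 57) = 19.

19 seconds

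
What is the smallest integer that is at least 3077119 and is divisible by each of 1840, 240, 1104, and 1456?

The integer must be a common multiple of 1840, 240, 1104, and 1456, so a multiple of their LCM.
1840 = 2^4 × 5 × 23
240 = 2^4 × 3 × 5
1104 = 2^4 × 3 × 23
1456 = 2^4 × 7 × 13
LCM(1840, 240, 1104, 1456) = 2^4 × 3 × 5 × 7 × 13 × 23 = 502320.
Smallest multiple of 502320 that is ≥ 3077119: ⌈3077119/502320⌉ × 502320 = 7 × 502320 = 3516240.

3516240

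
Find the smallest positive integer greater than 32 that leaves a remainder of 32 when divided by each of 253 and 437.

4839

N − 32 must be a common multiple of 253 and 437.
253 = 11 × 23
437 = 19 × 23
LCM(253, 437) = 11 × 19 × 23 = 4807.
Smallest N > 32 is LCM + 32 = 4807 + 32 = 4839.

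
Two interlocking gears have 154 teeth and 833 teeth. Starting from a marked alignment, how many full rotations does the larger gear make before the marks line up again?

The first common completion time is the LCM of the periods.
154 = 2 × 7 × 11
833 = 7^2 × 17
LCM(154, 833) = 2 × 7^2 × 11 × 17 = 18326.
Rotations for period 833: 18326 / 833 = 22.

22 rotations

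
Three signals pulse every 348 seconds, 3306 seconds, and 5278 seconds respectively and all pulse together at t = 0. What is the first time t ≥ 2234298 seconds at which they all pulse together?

2406768 seconds

Joint pulses occur at multiples of LCM(348, 3306, 5278).
348 = 2^2 × 3 × 29
3306 = 2 × 3 × 19 × 29
5278 = 2 × 7 × 13 × 29
LCM(348, 3306, 5278) = 2^2 × 3 × 7 × 13 × 19 × 29 = 601692.
Smallest multiple of 601692 that is ≥ 2234298: ⌈2234298/601692⌉ × 601692 = 4 × 601692 = 2406768.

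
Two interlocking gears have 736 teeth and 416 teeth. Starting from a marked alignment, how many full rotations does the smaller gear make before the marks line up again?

23 rotations

All finish a whole number of cycles simultaneously at t = LCM of the periods.
736 = 2^5 × 23
416 = 2^5 × 13
LCM(736, 416) = 2^5 × 13 × 23 = 9568.
Rotations for period 416: 9568 / 416 = 23.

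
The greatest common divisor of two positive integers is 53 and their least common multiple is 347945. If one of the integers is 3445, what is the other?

5353

For two integers, gcd × lcm = product, so the other is (53 × 347945) / 3445 = 18441085 / 3445 = 5353.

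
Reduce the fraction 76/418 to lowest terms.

76 = 2^2 × 19
418 = 2 × 11 × 19
gcd(76, 418) = 2 × 19 = 38.
Divide numerator and denominator by 38: 76/418 = 2/11.

2/11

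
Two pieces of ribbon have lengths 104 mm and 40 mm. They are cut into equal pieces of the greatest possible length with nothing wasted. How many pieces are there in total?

Piece length = gcd(104, 40).
104 = 2^3 × 13
40 = 2^3 × 5
gcd(104, 40) = 2^3 = 8.
Total pieces = 104/8 + 40/8 = 13 + 5 = 18.

18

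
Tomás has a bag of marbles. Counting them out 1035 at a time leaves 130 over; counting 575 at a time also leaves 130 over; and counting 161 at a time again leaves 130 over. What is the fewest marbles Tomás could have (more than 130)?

36355

N − 130 must be a common multiple of 1035, 575, and 161.
1035 = 3^2 × 5 × 23
575 = 5^2 × 23
161 = 7 × 23
LCM(1035, 575, 161) = 3^2 × 5^2 × 7 × 23 = 36225.
Smallest N > 130 is LCM + 130 = 36225 + 130 = 36355.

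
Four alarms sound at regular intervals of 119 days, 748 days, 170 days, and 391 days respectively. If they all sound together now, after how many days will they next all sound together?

602140 days

The first simultaneous occurrence is after LCM of the individual periods.
119 = 7 × 17
748 = 2^2 × 11 × 17
170 = 2 × 5 × 17
391 = 17 × 23
LCM(119, 748, 170, 391) = 2^2 × 5 × 7 × 11 × 17 × 23 = 602140.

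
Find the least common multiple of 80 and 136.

1360

80 = 2^4 × 5
136 = 2^3 × 17
LCM(80, 136) = 2^4 × 5 × 17 = 1360.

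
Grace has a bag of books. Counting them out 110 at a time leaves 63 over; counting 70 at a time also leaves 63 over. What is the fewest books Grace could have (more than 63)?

N − 63 must be a common multiple of 110 and 70.
110 = 2 × 5 × 11
70 = 2 × 5 × 7
LCM(110, 70) = 2 × 5 × 7 × 11 = 770.
Smallest N > 63 is LCM + 63 = 770 + 63 = 833.

833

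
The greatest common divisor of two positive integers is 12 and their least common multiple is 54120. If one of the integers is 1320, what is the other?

For two integers, gcd × lcm = product, so the other is (12 × 54120) / 1320 = 649440 / 1320 = 492.

492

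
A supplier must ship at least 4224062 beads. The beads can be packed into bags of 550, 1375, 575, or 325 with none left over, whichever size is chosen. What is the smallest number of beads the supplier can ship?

4933500

The number of beads must be a common multiple of 550, 1375, 575, and 325, so a multiple of their LCM.
550 = 2 × 5^2 × 11
1375 = 5^3 × 11
575 = 5^2 × 23
325 = 5^2 × 13
LCM(550, 1375, 575, 325) = 2 × 5^3 × 11 × 13 × 23 = 822250.
Smallest multiple of 822250 that is ≥ 4224062: ⌈4224062/822250⌉ × 822250 = 6 × 822250 = 4933500.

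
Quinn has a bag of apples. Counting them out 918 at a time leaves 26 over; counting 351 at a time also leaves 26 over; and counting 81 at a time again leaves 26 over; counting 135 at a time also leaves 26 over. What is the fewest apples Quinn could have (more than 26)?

N − 26 must be a common multiple of 918, 351, 81, and 135.
918 = 2 × 3^3 × 17
351 = 3^3 × 13
81 = 3^4
135 = 3^3 × 5
LCM(918, 351, 81, 135) = 2 × 3^4 × 5 × 13 × 17 = 179010.
Smallest N > 26 is LCM + 26 = 179010 + 26 = 179036.

179036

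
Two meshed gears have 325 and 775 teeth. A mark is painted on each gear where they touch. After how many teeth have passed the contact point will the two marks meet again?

10075 teeth

They coincide at every common multiple of the periods; the first is the LCM.
325 = 5^2 × 13
775 = 5^2 × 31
LCM(325, 775) = 5^2 × 13 × 31 = 10075.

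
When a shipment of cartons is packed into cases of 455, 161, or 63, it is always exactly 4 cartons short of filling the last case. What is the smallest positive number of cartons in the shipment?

Being 4 short of a full case of size k means N ≡ −4 (mod k), i.e. N + 4 is a multiple of each size.
455 = 5 × 7 × 13
161 = 7 × 23
63 = 3^2 × 7
LCM(455, 161, 63) = 3^2 × 5 × 7 × 13 × 23 = 94185.
Smallest positive N is 94185 − 4 = 94181.

94181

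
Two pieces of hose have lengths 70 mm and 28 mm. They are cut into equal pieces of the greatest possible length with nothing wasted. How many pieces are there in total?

7

Piece length = gcd(70, 28).
70 = 2 × 5 × 7
28 = 2^2 × 7
gcd(70, 28) = 2 × 7 = 14.
Total pieces = 70/14 + 28/14 = 5 + 2 = 7.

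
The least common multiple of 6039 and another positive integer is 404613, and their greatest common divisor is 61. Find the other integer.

gcd × lcm = product of the two integers, so the other integer is (61 × 404613) / 6039 = 4087.

4087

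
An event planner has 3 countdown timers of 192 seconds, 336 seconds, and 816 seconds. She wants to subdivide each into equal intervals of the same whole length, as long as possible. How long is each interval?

48 seconds

The interval must divide each timer length; the longest such is the gcd.
192 = 2^6 × 3
336 = 2^4 × 3 × 7
816 = 2^4 × 3 × 17
gcd(192, 336, 816) = 2^4 × 3 = 48.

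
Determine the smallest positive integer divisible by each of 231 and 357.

3927

231 = 3 × 7 × 11
357 = 3 × 7 × 17
LCM(231, 357) = 3 × 7 × 11 × 17 = 3927.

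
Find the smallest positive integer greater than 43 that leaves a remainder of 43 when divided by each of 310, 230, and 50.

35693

N − 43 must be a common multiple of 310, 230, and 50.
310 = 2 × 5 × 31
230 = 2 × 5 × 23
50 = 2 × 5^2
LCM(310, 230, 50) = 2 × 5^2 × 23 × 31 = 35650.
Smallest N > 43 is LCM + 43 = 35650 + 43 = 35693.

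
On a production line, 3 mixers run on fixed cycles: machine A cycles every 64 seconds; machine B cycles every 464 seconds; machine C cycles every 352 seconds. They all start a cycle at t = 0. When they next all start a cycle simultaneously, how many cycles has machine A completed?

319 cycles

All finish a whole number of cycles simultaneously at t = LCM of the periods.
64 = 2^6
464 = 2^4 × 29
352 = 2^5 × 11
LCM(64, 464, 352) = 2^6 × 11 × 29 = 20416.
Cycles for period 64: 20416 / 64 = 319.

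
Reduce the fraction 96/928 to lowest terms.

3/29

96 = 2^5 × 3
928 = 2^5 × 29
gcd(96, 928) = 2^5 = 32.
Divide numerator and denominator by 32: 96/928 = 3/29.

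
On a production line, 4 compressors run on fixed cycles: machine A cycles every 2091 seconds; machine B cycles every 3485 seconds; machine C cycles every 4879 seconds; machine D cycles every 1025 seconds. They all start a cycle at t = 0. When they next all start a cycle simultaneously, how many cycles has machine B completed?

105 cycles

They are all back at their starting positions together after one LCM of the periods.
2091 = 3 × 17 × 41
3485 = 5 × 17 × 41
4879 = 7 × 17 × 41
1025 = 5^2 × 41
LCM(2091, 3485, 4879, 1025) = 3 × 5^2 × 7 × 17 × 41 = 365925.
Cycles for period 3485: 365925 / 3485 = 105.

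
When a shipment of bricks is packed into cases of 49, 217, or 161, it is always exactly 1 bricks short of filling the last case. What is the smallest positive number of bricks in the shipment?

34936

Being 1 short of a full case of size k means N ≡ −1 (mod k), i.e. N + 1 is a multiple of each size.
49 = 7^2
217 = 7 × 31
161 = 7 × 23
LCM(49, 217, 161) = 7^2 × 23 × 31 = 34937.
Smallest positive N is 34937 − 1 = 34936.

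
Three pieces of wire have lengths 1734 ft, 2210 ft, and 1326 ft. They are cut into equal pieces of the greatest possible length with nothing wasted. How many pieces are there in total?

155

Piece length = gcd(1734, 2210, 1326).
1734 = 2 × 3 × 17^2
2210 = 2 × 5 × 13 × 17
1326 = 2 × 3 × 13 × 17
gcd(1734, 2210, 1326) = 2 × 17 = 34.
Total pieces = 1734/34 + 2210/34 + 1326/34 = 51 + 65 + 39 = 155.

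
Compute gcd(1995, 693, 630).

21

1995 = 3 × 5 × 7 × 19
693 = 3^2 × 7 × 11
630 = 2 × 3^2 × 5 × 7
gcd(1995, 693, 630) = 3 × 7 = 21.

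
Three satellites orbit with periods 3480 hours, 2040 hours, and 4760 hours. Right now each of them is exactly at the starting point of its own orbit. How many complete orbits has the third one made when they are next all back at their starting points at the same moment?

87 orbits

The first common completion time is the LCM of the periods.
3480 = 2^3 × 3 × 5 × 29
2040 = 2^3 × 3 × 5 × 17
4760 = 2^3 × 5 × 7 × 17
LCM(3480, 2040, 4760) = 2^3 × 3 × 5 × 7 × 17 × 29 = 414120.
Orbits for period 4760: 414120 / 4760 = 87.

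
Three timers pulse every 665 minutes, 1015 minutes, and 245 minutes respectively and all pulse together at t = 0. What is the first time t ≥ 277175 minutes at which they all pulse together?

404985 minutes

Joint pulses occur at multiples of LCM(665, 1015, 245).
665 = 5 × 7 × 19
1015 = 5 × 7 × 29
245 = 5 × 7^2
LCM(665, 1015, 245) = 5 × 7^2 × 19 × 29 = 134995.
Smallest multiple of 134995 that is ≥ 277175: ⌈277175/134995⌉ × 134995 = 3 × 134995 = 404985.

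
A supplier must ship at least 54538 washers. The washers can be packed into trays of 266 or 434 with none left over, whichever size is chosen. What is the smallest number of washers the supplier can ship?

The number of washers must be a common multiple of 266 and 434, so a multiple of their LCM.
266 = 2 × 7 × 19
434 = 2 × 7 × 31
LCM(266, 434) = 2 × 7 × 19 × 31 = 8246.
Smallest multiple of 8246 that is ≥ 54538: ⌈54538/8246⌉ × 8246 = 7 × 8246 = 57722.

57722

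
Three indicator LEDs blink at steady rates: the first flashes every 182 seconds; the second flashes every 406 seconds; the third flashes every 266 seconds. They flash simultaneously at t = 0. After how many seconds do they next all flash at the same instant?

100282 seconds

The first simultaneous occurrence is after LCM of the individual periods.
182 = 2 × 7 × 13
406 = 2 × 7 × 29
266 = 2 × 7 × 19
LCM(182, 406, 266) = 2 × 7 × 13 × 19 × 29 = 100282.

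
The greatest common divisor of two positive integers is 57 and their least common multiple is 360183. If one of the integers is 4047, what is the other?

For two integers, gcd × lcm = product, so the other is (57 × 360183) / 4047 = 20530431 / 4047 = 5073.

5073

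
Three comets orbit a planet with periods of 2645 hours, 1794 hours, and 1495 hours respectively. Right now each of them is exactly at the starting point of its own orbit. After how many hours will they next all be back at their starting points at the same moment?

206310 hours

The first simultaneous occurrence is after LCM of the individual periods.
2645 = 5 × 23^2
1794 = 2 × 3 × 13 × 23
1495 = 5 × 13 × 23
LCM(2645, 1794, 1495) = 2 × 3 × 5 × 13 × 23^2 = 206310.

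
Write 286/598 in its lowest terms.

11/23

286 = 2 × 11 × 13
598 = 2 × 13 × 23
gcd(286, 598) = 2 × 13 = 26.
Divide numerator and denominator by 26: 286/598 = 11/23.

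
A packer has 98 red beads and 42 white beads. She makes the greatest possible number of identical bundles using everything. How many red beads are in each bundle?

Number of bundles = gcd(98, 42).
98 = 2 × 7^2
42 = 2 × 3 × 7
gcd(98, 42) = 2 × 7 = 14.
red beads per bundle = 98 / 14 = 7.

7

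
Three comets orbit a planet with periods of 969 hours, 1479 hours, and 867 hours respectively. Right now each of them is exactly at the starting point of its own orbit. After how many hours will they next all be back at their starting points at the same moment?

We need the least common multiple of the intervals.
969 = 3 × 17 × 19
1479 = 3 × 17 × 29
867 = 3 × 17^2
LCM(969, 1479, 867) = 3 × 17^2 × 19 × 29 = 477717.

477717 hours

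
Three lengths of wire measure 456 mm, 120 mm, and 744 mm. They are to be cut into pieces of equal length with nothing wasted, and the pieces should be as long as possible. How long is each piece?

24 mm

Each piece length must divide every original length, so the longest possible is gcd(456, 120, 744).
456 = 2^3 × 3 × 19
120 = 2^3 × 3 × 5
744 = 2^3 × 3 × 31
gcd(456, 120, 744) = 2^3 × 3 = 24.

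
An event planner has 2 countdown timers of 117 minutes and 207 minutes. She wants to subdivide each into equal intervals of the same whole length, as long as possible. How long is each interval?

The interval must divide each timer length; the longest such is the gcd.
117 = 3^2 × 13
207 = 3^2 × 23
gcd(117, 207) = 3^2 = 9.

9 minutes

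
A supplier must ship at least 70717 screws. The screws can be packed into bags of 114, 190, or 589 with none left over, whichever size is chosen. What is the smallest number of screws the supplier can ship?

88350

The number of screws must be a common multiple of 114, 190, and 589, so a multiple of their LCM.
114 = 2 × 3 × 19
190 = 2 × 5 × 19
589 = 19 × 31
LCM(114, 190, 589) = 2 × 3 × 5 × 19 × 31 = 17670.
Smallest multiple of 17670 that is ≥ 70717: ⌈70717/17670⌉ × 17670 = 5 × 17670 = 88350.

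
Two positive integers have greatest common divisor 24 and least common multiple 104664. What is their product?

2511936

For any two positive integers, gcd × lcm = product = 24 × 104664 = 2511936.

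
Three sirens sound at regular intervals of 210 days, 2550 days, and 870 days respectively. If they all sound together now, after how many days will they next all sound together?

517650 days

We need the least common multiple of the intervals.
210 = 2 × 3 × 5 × 7
2550 = 2 × 3 × 5^2 × 17
870 = 2 × 3 × 5 × 29
LCM(210, 2550, 870) = 2 × 3 × 5^2 × 7 × 17 × 29 = 517650.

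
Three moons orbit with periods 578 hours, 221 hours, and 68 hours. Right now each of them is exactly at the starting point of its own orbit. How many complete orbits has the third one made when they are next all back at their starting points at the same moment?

They are all back at their starting positions together after one LCM of the periods.
578 = 2 × 17^2
221 = 13 × 17
68 = 2^2 × 17
LCM(578, 221, 68) = 2^2 × 13 × 17^2 = 15028.
Orbits for period 68: 15028 / 68 = 221.

221 orbits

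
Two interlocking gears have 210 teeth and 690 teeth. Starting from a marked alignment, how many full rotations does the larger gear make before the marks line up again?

7 rotations

They are all back at their starting positions together after one LCM of the periods.
210 = 2 × 3 × 5 × 7
690 = 2 × 3 × 5 × 23
LCM(210, 690) = 2 × 3 × 5 × 7 × 23 = 4830.
Rotations for period 690: 4830 / 690 = 7.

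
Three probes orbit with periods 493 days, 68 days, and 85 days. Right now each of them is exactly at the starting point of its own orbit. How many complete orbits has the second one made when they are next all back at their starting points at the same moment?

All finish a whole number of cycles simultaneously at t = LCM of the periods.
493 = 17 × 29
68 = 2^2 × 17
85 = 5 × 17
LCM(493, 68, 85) = 2^2 × 5 × 17 × 29 = 9860.
Orbits for period 68: 9860 / 68 = 145.

145 orbits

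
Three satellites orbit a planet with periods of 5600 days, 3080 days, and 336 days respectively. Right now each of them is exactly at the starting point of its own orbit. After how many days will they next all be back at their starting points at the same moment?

The first simultaneous occurrence is after LCM of the individual periods.
5600 = 2^5 × 5^2 × 7
3080 = 2^3 × 5 × 7 × 11
336 = 2^4 × 3 × 7
LCM(5600, 3080, 336) = 2^5 × 3 × 5^2 × 7 × 11 = 184800.

184800 days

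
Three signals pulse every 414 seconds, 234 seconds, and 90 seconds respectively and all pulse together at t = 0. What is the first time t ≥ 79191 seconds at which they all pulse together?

80730 seconds

Joint pulses occur at multiples of LCM(414, 234, 90).
414 = 2 × 3^2 × 23
234 = 2 × 3^2 × 13
90 = 2 × 3^2 × 5
LCM(414, 234, 90) = 2 × 3^2 × 5 × 13 × 23 = 26910.
Smallest multiple of 26910 that is ≥ 79191: ⌈79191/26910⌉ × 26910 = 3 × 26910 = 80730.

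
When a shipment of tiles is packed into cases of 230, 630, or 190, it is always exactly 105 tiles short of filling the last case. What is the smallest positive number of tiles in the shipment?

275205

Being 105 short of a full case of size k means N ≡ −105 (mod k), i.e. N + 105 is a multiple of each size.
230 = 2 × 5 × 23
630 = 2 × 3^2 × 5 × 7
190 = 2 × 5 × 19
LCM(230, 630, 190) = 2 × 3^2 × 5 × 7 × 19 × 23 = 275310.
Smallest positive N is 275310 − 105 = 275205.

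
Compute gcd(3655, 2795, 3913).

43

3655 = 5 × 17 × 43
2795 = 5 × 13 × 43
3913 = 7 × 13 × 43
gcd(3655, 2795, 3913) = 43.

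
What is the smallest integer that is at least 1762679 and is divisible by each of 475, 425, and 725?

1873400

The integer must be a common multiple of 475, 425, and 725, so a multiple of their LCM.
475 = 5^2 × 19
425 = 5^2 × 17
725 = 5^2 × 29
LCM(475, 425, 725) = 5^2 × 17 × 19 × 29 = 234175.
Smallest multiple of 234175 that is ≥ 1762679: ⌈1762679/234175⌉ × 234175 = 8 × 234175 = 1873400.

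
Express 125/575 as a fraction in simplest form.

125 = 5^3
575 = 5^2 × 23
gcd(125, 575) = 5^2 = 25.
Divide numerator and denominator by 25: 125/575 = 5/23.

5/23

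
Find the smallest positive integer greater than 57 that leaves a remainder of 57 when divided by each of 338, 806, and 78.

31491

N − 57 must be a common multiple of 338, 806, and 78.
338 = 2 × 13^2
806 = 2 × 13 × 31
78 = 2 × 3 × 13
LCM(338, 806, 78) = 2 × 3 × 13^2 × 31 = 31434.
Smallest N > 57 is LCM + 57 = 31434 + 57 = 31491.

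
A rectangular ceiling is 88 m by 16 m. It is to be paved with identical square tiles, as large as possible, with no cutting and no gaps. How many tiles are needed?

22

Tile side = gcd(88, 16).
88 = 2^3 × 11
16 = 2^4
gcd(88, 16) = 2^3 = 8.
Tiles: (88/8) × (16/8) = 11 × 2 = 22.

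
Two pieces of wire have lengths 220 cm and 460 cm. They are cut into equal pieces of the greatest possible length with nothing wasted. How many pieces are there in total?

34

Piece length = gcd(220, 460).
220 = 2^2 × 5 × 11
460 = 2^2 × 5 × 23
gcd(220, 460) = 2^2 × 5 = 20.
Total pieces = 220/20 + 460/20 = 11 + 23 = 34.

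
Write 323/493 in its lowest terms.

323 = 17 × 19
493 = 17 × 29
gcd(323, 493) = 17.
Divide numerator and denominator by 17: 323/493 = 19/29.

19/29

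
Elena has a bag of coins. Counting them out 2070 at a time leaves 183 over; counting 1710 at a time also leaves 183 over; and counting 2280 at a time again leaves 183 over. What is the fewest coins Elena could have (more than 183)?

N − 183 must be a common multiple of 2070, 1710, and 2280.
2070 = 2 × 3^2 × 5 × 23
1710 = 2 × 3^2 × 5 × 19
2280 = 2^3 × 3 × 5 × 19
LCM(2070, 1710, 2280) = 2^3 × 3^2 × 5 × 19 × 23 = 157320.
Smallest N > 183 is LCM + 183 = 157320 + 183 = 157503.

157503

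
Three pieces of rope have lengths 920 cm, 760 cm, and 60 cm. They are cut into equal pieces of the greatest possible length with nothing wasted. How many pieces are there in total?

87

Piece length = gcd(920, 760, 60).
920 = 2^3 × 5 × 23
760 = 2^3 × 5 × 19
60 = 2^2 × 3 × 5
gcd(920, 760, 60) = 2^2 × 5 = 20.
Total pieces = 920/20 + 760/20 + 60/20 = 46 + 38 + 3 = 87.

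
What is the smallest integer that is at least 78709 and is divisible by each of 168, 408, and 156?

The integer must be a common multiple of 168, 408, and 156, so a multiple of their LCM.
168 = 2^3 × 3 × 7
408 = 2^3 × 3 × 17
156 = 2^2 × 3 × 13
LCM(168, 408, 156) = 2^3 × 3 × 7 × 13 × 17 = 37128.
Smallest multiple of 37128 that is ≥ 78709: ⌈78709/37128⌉ × 37128 = 3 × 37128 = 111384.

111384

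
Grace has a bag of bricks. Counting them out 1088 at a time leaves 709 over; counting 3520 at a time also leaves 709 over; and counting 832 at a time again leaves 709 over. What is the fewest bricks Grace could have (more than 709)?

778629

N − 709 must be a common multiple of 1088, 3520, and 832.
1088 = 2^6 × 17
3520 = 2^6 × 5 × 11
832 = 2^6 × 13
LCM(1088, 3520, 832) = 2^6 × 5 × 11 × 13 × 17 = 777920.
Smallest N > 709 is LCM + 709 = 777920 + 709 = 778629.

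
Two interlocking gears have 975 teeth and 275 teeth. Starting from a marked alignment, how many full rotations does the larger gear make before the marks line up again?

11 rotations

They are all back at their starting positions together after one LCM of the periods.
975 = 3 × 5^2 × 13
275 = 5^2 × 11
LCM(975, 275) = 3 × 5^2 × 11 × 13 = 10725.
Rotations for period 975: 10725 / 975 = 11.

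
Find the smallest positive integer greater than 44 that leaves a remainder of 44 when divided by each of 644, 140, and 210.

N − 44 must be a common multiple of 644, 140, and 210.
644 = 2^2 × 7 × 23
140 = 2^2 × 5 × 7
210 = 2 × 3 × 5 × 7
LCM(644, 140, 210) = 2^2 × 3 × 5 × 7 × 23 = 9660.
Smallest N > 44 is LCM + 44 = 9660 + 44 = 9704.

9704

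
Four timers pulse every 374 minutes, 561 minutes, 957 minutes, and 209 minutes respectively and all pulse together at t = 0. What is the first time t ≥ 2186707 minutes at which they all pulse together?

2472888 minutes

Joint pulses occur at multiples of LCM(374, 561, 957, 209).
374 = 2 × 11 × 17
561 = 3 × 11 × 17
957 = 3 × 11 × 29
209 = 11 × 19
LCM(374, 561, 957, 209) = 2 × 3 × 11 × 17 × 19 × 29 = 618222.
Smallest multiple of 618222 that is ≥ 2186707: ⌈2186707/618222⌉ × 618222 = 4 × 618222 = 2472888.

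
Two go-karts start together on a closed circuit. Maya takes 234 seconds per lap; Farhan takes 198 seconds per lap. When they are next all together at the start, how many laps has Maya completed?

11 laps

They are all back at their starting positions together after one LCM of the periods.
234 = 2 × 3^2 × 13
198 = 2 × 3^2 × 11
LCM(234, 198) = 2 × 3^2 × 11 × 13 = 2574.
Laps for period 234: 2574 / 234 = 11.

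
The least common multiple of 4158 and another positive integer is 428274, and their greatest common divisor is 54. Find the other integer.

5562

gcd × lcm = product of the two integers, so the other integer is (54 × 428274) / 4158 = 5562.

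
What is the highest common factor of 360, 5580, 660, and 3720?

360 = 2^3 × 3^2 × 5
5580 = 2^2 × 3^2 × 5 × 31
660 = 2^2 × 3 × 5 × 11
3720 = 2^3 × 3 × 5 × 31
gcd(360, 5580, 660, 3720) = 2^2 × 3 × 5 = 60.

60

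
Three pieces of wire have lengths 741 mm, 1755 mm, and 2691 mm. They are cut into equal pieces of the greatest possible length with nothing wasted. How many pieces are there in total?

133

Piece length = gcd(741, 1755, 2691).
741 = 3 × 13 × 19
1755 = 3^3 × 5 × 13
2691 = 3^2 × 13 × 23
gcd(741, 1755, 2691) = 3 × 13 = 39.
Total pieces = 741/39 + 1755/39 + 2691/39 = 19 + 45 + 69 = 133.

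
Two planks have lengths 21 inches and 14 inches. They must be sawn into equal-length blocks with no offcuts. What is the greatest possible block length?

This is the greatest common divisor of 21 and 14.
21 = 3 × 7
14 = 2 × 7
gcd(21, 14) = 7.

7 inches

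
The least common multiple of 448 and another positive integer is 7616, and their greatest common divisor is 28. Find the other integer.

476

gcd × lcm = product of the two integers, so the other integer is (28 × 7616) / 448 = 476.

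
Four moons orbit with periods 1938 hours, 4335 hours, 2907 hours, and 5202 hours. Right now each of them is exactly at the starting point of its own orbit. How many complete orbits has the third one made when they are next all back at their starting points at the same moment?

170 orbits

The first common completion time is the LCM of the periods.
1938 = 2 × 3 × 17 × 19
4335 = 3 × 5 × 17^2
2907 = 3^2 × 17 × 19
5202 = 2 × 3^2 × 17^2
LCM(1938, 4335, 2907, 5202) = 2 × 3^2 × 5 × 17^2 × 19 = 494190.
Orbits for period 2907: 494190 / 2907 = 170.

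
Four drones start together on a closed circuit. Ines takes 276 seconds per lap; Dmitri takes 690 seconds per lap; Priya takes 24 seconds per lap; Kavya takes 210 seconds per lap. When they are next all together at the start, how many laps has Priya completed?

805 laps

All finish a whole number of cycles simultaneously at t = LCM of the periods.
276 = 2^2 × 3 × 23
690 = 2 × 3 × 5 × 23
24 = 2^3 × 3
210 = 2 × 3 × 5 × 7
LCM(276, 690, 24, 210) = 2^3 × 3 × 5 × 7 × 23 = 19320.
Laps for period 24: 19320 / 24 = 805.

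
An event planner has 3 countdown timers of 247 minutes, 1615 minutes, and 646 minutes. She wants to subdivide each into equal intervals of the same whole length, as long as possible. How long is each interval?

The interval must divide each timer length; the longest such is the gcd.
247 = 13 × 19
1615 = 5 × 17 × 19
646 = 2 × 17 × 19
gcd(247, 1615, 646) = 19.

19 minutes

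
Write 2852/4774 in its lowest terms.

2852 = 2^2 × 23 × 31
4774 = 2 × 7 × 11 × 31
gcd(2852, 4774) = 2 × 31 = 62.
Divide numerator and denominator by 62: 2852/4774 = 46/77.

46/77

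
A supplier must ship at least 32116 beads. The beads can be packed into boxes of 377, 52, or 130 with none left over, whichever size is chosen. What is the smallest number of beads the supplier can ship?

37700

The number of beads must be a common multiple of 377, 52, and 130, so a multiple of their LCM.
377 = 13 × 29
52 = 2^2 × 13
130 = 2 × 5 × 13
LCM(377, 52, 130) = 2^2 × 5 × 13 × 29 = 7540.
Smallest multiple of 7540 that is ≥ 32116: ⌈32116/7540⌉ × 7540 = 5 × 7540 = 37700.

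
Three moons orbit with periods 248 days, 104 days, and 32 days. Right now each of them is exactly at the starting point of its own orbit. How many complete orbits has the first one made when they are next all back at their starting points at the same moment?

52 orbits

They are all back at their starting positions together after one LCM of the periods.
248 = 2^3 × 31
104 = 2^3 × 13
32 = 2^5
LCM(248, 104, 32) = 2^5 × 13 × 31 = 12896.
Orbits for period 248: 12896 / 248 = 52.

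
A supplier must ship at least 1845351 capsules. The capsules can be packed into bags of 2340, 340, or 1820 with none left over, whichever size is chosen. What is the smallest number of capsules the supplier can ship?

1949220

The number of capsules must be a common multiple of 2340, 340, and 1820, so a multiple of their LCM.
2340 = 2^2 × 3^2 × 5 × 13
340 = 2^2 × 5 × 17
1820 = 2^2 × 5 × 7 × 13
LCM(2340, 340, 1820) = 2^2 × 3^2 × 5 × 7 × 13 × 17 = 278460.
Smallest multiple of 278460 that is ≥ 1845351: ⌈1845351/278460⌉ × 278460 = 7 × 278460 = 1949220.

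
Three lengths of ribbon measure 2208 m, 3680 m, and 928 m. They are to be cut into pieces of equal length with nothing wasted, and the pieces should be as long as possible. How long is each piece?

The greatest length dividing all of 2208, 3680, and 928 is their gcd.
2208 = 2^5 × 3 × 23
3680 = 2^5 × 5 × 23
928 = 2^5 × 29
gcd(2208, 3680, 928) = 2^5 = 32.

32 m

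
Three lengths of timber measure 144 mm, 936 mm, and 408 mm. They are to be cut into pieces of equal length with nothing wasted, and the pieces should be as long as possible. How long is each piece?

24 mm

Each piece length must divide every original length, so the longest possible is gcd(144, 936, 408).
144 = 2^4 × 3^2
936 = 2^3 × 3^2 × 13
408 = 2^3 × 3 × 17
gcd(144, 936, 408) = 2^3 × 3 = 24.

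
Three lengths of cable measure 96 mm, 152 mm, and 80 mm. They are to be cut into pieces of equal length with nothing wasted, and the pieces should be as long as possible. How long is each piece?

Each piece length must divide every original length, so the longest possible is gcd(96, 152, 80).
96 = 2^5 × 3
152 = 2^3 × 19
80 = 2^4 × 5
gcd(96, 152, 80) = 2^3 = 8.

8 mm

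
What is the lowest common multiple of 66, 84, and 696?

53592

66 = 2 × 3 × 11
84 = 2^2 × 3 × 7
696 = 2^3 × 3 × 29
LCM(66, 84, 696) = 2^3 × 3 × 7 × 11 × 29 = 53592.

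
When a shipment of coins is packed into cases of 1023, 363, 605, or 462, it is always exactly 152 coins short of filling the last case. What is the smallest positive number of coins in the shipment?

787558

Being 152 short of a full case of size k means N ≡ −152 (mod k), i.e. N + 152 is a multiple of each size.
1023 = 3 × 11 × 31
363 = 3 × 11^2
605 = 5 × 11^2
462 = 2 × 3 × 7 × 11
LCM(1023, 363, 605, 462) = 2 × 3 × 5 × 7 × 11^2 × 31 = 787710.
Smallest positive N is 787710 − 152 = 787558.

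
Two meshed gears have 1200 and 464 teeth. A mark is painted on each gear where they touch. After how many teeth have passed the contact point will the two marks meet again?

34800 teeth

We need the least common multiple of the intervals.
1200 = 2^4 × 3 × 5^2
464 = 2^4 × 29
LCM(1200, 464) = 2^4 × 3 × 5^2 × 29 = 34800.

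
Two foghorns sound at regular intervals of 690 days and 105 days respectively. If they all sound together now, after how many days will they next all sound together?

4830 days

The first simultaneous occurrence is after LCM of the individual periods.
690 = 2 × 3 × 5 × 23
105 = 3 × 5 × 7
LCM(690, 105) = 2 × 3 × 5 × 7 × 23 = 4830.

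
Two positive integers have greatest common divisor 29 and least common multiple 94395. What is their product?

2737455

For any two positive integers, gcd × lcm = product = 29 × 94395 = 2737455.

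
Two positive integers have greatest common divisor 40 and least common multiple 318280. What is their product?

For any two positive integers, gcd × lcm = product = 40 × 318280 = 12731200.

12731200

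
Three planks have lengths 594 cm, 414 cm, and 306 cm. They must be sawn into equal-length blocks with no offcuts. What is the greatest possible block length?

18 cm

The block length must divide every plank, so the greatest is gcd(594, 414, 306).
594 = 2 × 3^3 × 11
414 = 2 × 3^2 × 23
306 = 2 × 3^2 × 17
gcd(594, 414, 306) = 2 × 3^2 = 18.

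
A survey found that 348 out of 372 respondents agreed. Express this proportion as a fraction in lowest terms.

29/31

348 = 2^2 × 3 × 29
372 = 2^2 × 3 × 31
gcd(348, 372) = 2^2 × 3 = 12.
Divide numerator and denominator by 12: 348/372 = 29/31.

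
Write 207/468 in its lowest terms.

23/52

207 = 3^2 × 23
468 = 2^2 × 3^2 × 13
gcd(207, 468) = 3^2 = 9.
Divide numerator and denominator by 9: 207/468 = 23/52.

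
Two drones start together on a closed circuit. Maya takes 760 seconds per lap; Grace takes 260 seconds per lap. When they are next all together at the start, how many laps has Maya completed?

13 laps

The first common completion time is the LCM of the periods.
760 = 2^3 × 5 × 19
260 = 2^2 × 5 × 13
LCM(760, 260) = 2^3 × 5 × 13 × 19 = 9880.
Laps for period 760: 9880 / 760 = 13.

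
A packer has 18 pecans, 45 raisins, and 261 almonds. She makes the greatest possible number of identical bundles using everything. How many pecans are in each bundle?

Number of bundles = gcd(18, 45, 261).
18 = 2 × 3^2
45 = 3^2 × 5
261 = 3^2 × 29
gcd(18, 45, 261) = 3^2 = 9.
pecans per bundle = 18 / 9 = 2.

2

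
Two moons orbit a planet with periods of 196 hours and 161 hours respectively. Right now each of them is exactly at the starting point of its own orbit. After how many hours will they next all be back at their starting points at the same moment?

4508 hours

The first simultaneous occurrence is after LCM of the individual periods.
196 = 2^2 × 7^2
161 = 7 × 23
LCM(196, 161) = 2^2 × 7^2 × 23 = 4508.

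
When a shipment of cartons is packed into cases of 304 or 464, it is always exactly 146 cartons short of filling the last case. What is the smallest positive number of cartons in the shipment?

8670

Being 146 short of a full case of size k means N ≡ −146 (mod k), i.e. N + 146 is a multiple of each size.
304 = 2^4 × 19
464 = 2^4 × 29
LCM(304, 464) = 2^4 × 19 × 29 = 8816.
Smallest positive N is 8816 − 146 = 8670.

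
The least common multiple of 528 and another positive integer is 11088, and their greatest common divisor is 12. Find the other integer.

252

gcd × lcm = product of the two integers, so the other integer is (12 × 11088) / 528 = 252.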